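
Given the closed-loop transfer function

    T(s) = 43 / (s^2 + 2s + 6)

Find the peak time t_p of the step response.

t_p ≈ 1.405 s

Comparing s^2 + 2s + 6 to s^2 + 2ζωₙs + ωₙ²: ωₙ = √6 ≈ 2.449 rad/s and ζ = 2/(2·√6) ≈ 0.4082.
ζωₙ = 2/2 = 1, so ω_d = ωₙ√(1−ζ²) = √(ωₙ² − (ζωₙ)²) = √(6 − 1²) = √5 ≈ 2.236 rad/s.
t_p = π/ω_d = π/2.236 ≈ 1.405 s.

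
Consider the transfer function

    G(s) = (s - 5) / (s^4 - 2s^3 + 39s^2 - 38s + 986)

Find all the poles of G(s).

The poles are the roots of the denominator s^4 - 2s^3 + 39s^2 - 38s + 986 = 0.
No real roots exist; factor into two real quadratics: (s^2 - 6s + 34)(s^2 + 4s + 29) = 0.
Each quadratic gives a conjugate pair via the quadratic formula.

s = 3 + 5j, 3 - 5j, -2 + 5j, -2 - 5j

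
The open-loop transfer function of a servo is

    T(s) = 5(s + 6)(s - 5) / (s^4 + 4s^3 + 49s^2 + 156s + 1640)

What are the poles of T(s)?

s = 2 + 6j, 2 - 6j, -4 + 5j, -4 - 5j

The poles are the roots of the denominator s^4 + 4s^3 + 49s^2 + 156s + 1640 = 0.
No real roots exist; factor into two real quadratics: (s^2 - 4s + 40)(s^2 + 8s + 41) = 0.
Each quadratic gives a conjugate pair via the quadratic formula.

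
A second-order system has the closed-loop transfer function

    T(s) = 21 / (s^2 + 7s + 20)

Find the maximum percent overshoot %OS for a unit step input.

%OS ≈ 1.93%

Comparing s^2 + 7s + 20 to s^2 + 2ζωₙs + ωₙ²: ωₙ = √20 ≈ 4.472 rad/s and ζ = 7/(2·√20) ≈ 0.7826.
%OS = 100·exp(−πζ/√(1−ζ²)) = 100·exp(−π·0.7826/√(1−0.7826²)) ≈ 1.93%.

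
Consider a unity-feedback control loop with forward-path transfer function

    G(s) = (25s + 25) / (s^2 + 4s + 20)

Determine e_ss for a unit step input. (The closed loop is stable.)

e_ss = 0.4444

G(s) has no poles at the origin.
This is a Type 0 system. Kp = lim_{s→0} G(s) = 25/20 = 5/4.
e_ss = 1/(1 + Kp) = 1/(1 + 5/4) = 4/9 ≈ 0.4444.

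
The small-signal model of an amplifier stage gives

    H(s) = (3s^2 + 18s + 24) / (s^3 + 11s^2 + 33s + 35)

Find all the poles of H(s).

s = -7, -2 ± j

The poles are the roots of the denominator s^3 + 11s^2 + 33s + 35 = 0.
Trying s = -7: the polynomial evaluates to 0, so (s + 7) is a factor.
Dividing out leaves s^2 + 4s + 5 = 0.
The quadratic formula then gives s = -2 ± 1j.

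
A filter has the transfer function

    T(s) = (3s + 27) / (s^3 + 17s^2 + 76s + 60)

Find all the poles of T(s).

The poles are the roots of the denominator s^3 + 17s^2 + 76s + 60 = 0.
Trying s = -1: the polynomial evaluates to 0, so (s + 1) is a factor.
Dividing out leaves s^2 + 16s + 60 = 0.
Factoring the quadratic: (s + 6)(s + 10) = 0.

s = -1, -6, -10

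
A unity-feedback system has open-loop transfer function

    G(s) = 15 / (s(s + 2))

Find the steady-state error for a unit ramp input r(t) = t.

G(s) has one pole at the origin.
This is a Type 1 system. Kv = lim_{s→0} s·G(s) = 15/2.
e_ss = 1/Kv = 1/(15/2) = 2/15 ≈ 0.1333.

e_ss = 0.1333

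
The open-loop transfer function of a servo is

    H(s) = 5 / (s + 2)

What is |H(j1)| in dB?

|H(j1)|_dB ≈ 6.99 dB

Substitute s = j1: numerator = 5, denominator = 2 + j1.
|H(j1)| = |5| / |2 + j1| = 5 / 2.2361 ≈ 2.236.
In decibels: 20·log₁₀(2.236) ≈ 6.99 dB.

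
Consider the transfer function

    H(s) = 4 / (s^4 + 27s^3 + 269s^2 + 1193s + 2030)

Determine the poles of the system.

s = -10, -7, -5 + 2j, -5 - 2j

The poles are the roots of the denominator s^4 + 27s^3 + 269s^2 + 1193s + 2030 = 0.
Trying s = -10: the polynomial evaluates to 0, so (s + 10) is a factor.
Dividing out leaves s^3 + 17s^2 + 99s + 203 = 0.
This factors further as (s + 7)(s^2 + 10s + 29) = 0.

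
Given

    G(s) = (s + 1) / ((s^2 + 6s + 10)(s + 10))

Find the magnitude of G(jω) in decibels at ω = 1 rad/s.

|G(j1)|_dB ≈ -37.7 dB

Substitute s = j1: numerator = 1 + j1, denominator = 84 + j69.
|G(j1)| = |1 + j1| / |84 + j69| = 1.4142 / 108.71 ≈ 0.01301.
In decibels: 20·log₁₀(0.01301) ≈ -37.7 dB.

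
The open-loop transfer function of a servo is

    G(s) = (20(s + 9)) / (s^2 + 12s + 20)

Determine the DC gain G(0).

G(0) = 9

Set s = 0: G(0) = (180) / (20) = 9.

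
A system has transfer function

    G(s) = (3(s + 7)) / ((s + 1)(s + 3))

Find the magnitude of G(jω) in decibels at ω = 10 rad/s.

Substitute s = j10: numerator = 21 + j30, denominator = -97 + j40.
|G(j10)| = |21 + j30| / |-97 + j40| = 36.620 / 104.92 ≈ 0.3490.
In decibels: 20·log₁₀(0.3490) ≈ -9.14 dB.

|G(j10)|_dB ≈ -9.14 dB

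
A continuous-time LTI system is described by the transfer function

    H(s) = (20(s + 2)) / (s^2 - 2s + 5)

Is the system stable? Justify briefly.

The denominator s^2 - 2s + 5 factors as (s^2 - 2s + 5), giving poles at s = 1 + 2j, 1 - 2j.
Since the pole(s) at s = 1 + 2j, 1 - 2j lie in the right half-plane, the system is unstable.

unstable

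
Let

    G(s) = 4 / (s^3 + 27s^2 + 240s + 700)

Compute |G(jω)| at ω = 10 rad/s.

|G(j10)| ≈ 0.001638

Substitute s = j10: numerator = 4, denominator = -2000 + j1400.
|G(j10)| = |4| / |-2000 + j1400| = 4 / 2441.3 ≈ 0.001638.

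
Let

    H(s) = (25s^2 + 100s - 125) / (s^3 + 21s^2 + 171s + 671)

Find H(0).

H(0) = -125/671 ≈ -0.1863

Set s = 0: H(0) = (-125) / (671) = -125/671.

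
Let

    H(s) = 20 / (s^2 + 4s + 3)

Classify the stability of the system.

The denominator s^2 + 4s + 3 factors as (s + 3)(s + 1), giving poles at s = -3, -1.
Since all poles lie strictly in the left half-plane, the system is stable.

stable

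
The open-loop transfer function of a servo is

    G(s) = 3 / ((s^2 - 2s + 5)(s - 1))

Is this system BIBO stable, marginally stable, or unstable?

unstable

The poles can be read from the denominator factors: s = 1 + 2j, 1 - 2j, 1.
Since the pole(s) at s = 1 + 2j, 1 - 2j, 1 lie in the right half-plane, the system is unstable.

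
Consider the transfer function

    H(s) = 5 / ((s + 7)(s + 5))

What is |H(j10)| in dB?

|H(j10)|_dB ≈ -28.7 dB

Substitute s = j10: numerator = 5, denominator = -65 + j120.
|H(j10)| = |5| / |-65 + j120| = 5 / 136.47 ≈ 0.03664.
In decibels: 20·log₁₀(0.03664) ≈ -28.7 dB.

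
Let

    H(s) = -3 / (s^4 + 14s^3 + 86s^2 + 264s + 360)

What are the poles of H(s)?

The poles are the roots of the denominator s^4 + 14s^3 + 86s^2 + 264s + 360 = 0.
No real roots exist; factor into two real quadratics: (s^2 + 8s + 20)(s^2 + 6s + 18) = 0.
Each quadratic gives a conjugate pair via the quadratic formula.

s = -4 + 2j, -4 - 2j, -3 + 3j, -3 - 3j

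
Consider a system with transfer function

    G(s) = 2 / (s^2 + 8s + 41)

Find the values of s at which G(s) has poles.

s = -4 ± 5j

The poles are the roots of the denominator s^2 + 8s + 41 = 0.
Using the quadratic formula: s = (-8 ± √(-100))/2 = -4 ± 5j.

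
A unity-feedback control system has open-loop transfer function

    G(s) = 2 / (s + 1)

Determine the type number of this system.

Type 0

The denominator has no factor of s at the origin — no free integrator — so this is a Type 0 system.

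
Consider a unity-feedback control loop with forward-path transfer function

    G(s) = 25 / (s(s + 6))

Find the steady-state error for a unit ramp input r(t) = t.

e_ss = 0.2400

G(s) has one pole at the origin.
This is a Type 1 system. Kv = lim_{s→0} s·G(s) = 25/6.
e_ss = 1/Kv = 1/(25/6) = 6/25 ≈ 0.2400.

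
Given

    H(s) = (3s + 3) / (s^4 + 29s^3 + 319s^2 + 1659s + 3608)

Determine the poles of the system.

The poles are the roots of the denominator s^4 + 29s^3 + 319s^2 + 1659s + 3608 = 0.
Trying s = -8: the polynomial evaluates to 0, so (s + 8) is a factor.
Dividing out leaves s^3 + 21s^2 + 151s + 451 = 0.
This factors further as (s^2 + 10s + 41)(s + 11) = 0.

s = -5 ± 4j, -8, -11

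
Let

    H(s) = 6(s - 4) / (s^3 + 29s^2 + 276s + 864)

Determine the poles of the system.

s = -9, -8, -12

The poles are the roots of the denominator s^3 + 29s^2 + 276s + 864 = 0.
Trying s = -9: the polynomial evaluates to 0, so (s + 9) is a factor.
Dividing out leaves s^2 + 20s + 96 = 0.
Factoring the quadratic: (s + 8)(s + 12) = 0.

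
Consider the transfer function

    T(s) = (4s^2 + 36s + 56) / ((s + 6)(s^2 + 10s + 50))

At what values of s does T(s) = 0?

Set the numerator to zero: 4s^2 + 36s + 56 = 0, i.e. 4·(s^2 + 9s + 14) = 0.
Factoring: (s + 7)(s + 2) = 0.

s = -7, -2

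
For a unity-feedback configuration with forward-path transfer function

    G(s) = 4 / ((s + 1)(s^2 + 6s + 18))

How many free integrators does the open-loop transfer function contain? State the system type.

The denominator has no factor of s at the origin — no free integrator — so this is a Type 0 system.

Type 0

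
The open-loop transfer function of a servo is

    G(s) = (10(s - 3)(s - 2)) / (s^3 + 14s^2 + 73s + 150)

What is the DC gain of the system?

Set s = 0: G(0) = (60) / (150) = 2/5.

G(0) = 2/5 ≈ 0.4000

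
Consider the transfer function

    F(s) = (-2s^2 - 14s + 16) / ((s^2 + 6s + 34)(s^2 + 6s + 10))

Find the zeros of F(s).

Set the numerator to zero: -2s^2 - 14s + 16 = 0, i.e. -2·(s^2 + 7s - 8) = 0.
Factoring: (s - 1)(s + 8) = 0.

s = 1, -8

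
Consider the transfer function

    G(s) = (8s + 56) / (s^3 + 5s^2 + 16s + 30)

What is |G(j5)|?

|G(j5)| ≈ 0.6547

Substitute s = j5: numerator = 56 + j40, denominator = -95 - j45.
|G(j5)| = |56 + j40| / |-95 - j45| = 68.819 / 105.12 ≈ 0.6547.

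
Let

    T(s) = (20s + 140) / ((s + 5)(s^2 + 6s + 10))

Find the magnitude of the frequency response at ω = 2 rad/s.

Substitute s = j2: numerator = 140 + j40, denominator = 6 + j72.
|T(j2)| = |140 + j40| / |6 + j72| = 145.60 / 72.250 ≈ 2.015.

|T(j2)| ≈ 2.015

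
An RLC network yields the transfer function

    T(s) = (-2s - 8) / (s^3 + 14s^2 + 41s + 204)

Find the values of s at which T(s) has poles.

s = -1 + 4j, -1 - 4j, -12

The poles are the roots of the denominator s^3 + 14s^2 + 41s + 204 = 0.
Trying s = -12: the polynomial evaluates to 0, so (s + 12) is a factor.
Dividing out leaves s^2 + 2s + 17 = 0.
The quadratic formula then gives s = -1 ± 4j.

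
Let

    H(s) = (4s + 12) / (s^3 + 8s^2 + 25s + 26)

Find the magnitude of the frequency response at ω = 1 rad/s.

|H(j1)| ≈ 0.4216

Substitute s = j1: numerator = 12 + j4, denominator = 18 + j24.
|H(j1)| = |12 + j4| / |18 + j24| = 12.649 / 30 ≈ 0.4216.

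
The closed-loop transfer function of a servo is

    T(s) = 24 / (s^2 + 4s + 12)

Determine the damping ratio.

Compare the denominator to the standard form s^2 + 2ζωₙs + ωₙ².
ωₙ² = 12, so ωₙ = √12 ≈ 3.464 rad/s.
2ζωₙ = 4, so ζ = 4/(2·√12) ≈ 0.5774.

ζ ≈ 0.5774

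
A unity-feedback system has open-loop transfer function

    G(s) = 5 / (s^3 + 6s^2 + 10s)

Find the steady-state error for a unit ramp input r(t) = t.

e_ss = 2

G(s) has one pole at the origin.
This is a Type 1 system. Kv = lim_{s→0} s·G(s) = 5/10 = 1/2.
e_ss = 1/Kv = 1/(1/2) = 2.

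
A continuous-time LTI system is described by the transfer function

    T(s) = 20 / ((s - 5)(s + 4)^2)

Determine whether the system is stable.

unstable

The poles can be read from the denominator factors: s = 5, -4, -4.
Since the pole(s) at s = 5 lie in the right half-plane, the system is unstable.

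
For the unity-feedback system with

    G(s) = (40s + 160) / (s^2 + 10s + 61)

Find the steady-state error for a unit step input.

G(s) has no poles at the origin.
This is a Type 0 system. Kp = lim_{s→0} G(s) = 160/61.
e_ss = 1/(1 + Kp) = 1/(1 + 160/61) = 61/221 ≈ 0.2760.

e_ss = 0.2760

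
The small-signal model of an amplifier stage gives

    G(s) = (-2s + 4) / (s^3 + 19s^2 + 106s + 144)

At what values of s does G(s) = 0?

Set the numerator to zero: -2s + 4 = 0, i.e. -2·(s - 2) = 0.
So s = 2.

s = 2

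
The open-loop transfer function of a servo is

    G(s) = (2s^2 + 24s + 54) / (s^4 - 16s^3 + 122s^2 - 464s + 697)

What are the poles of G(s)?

The poles are the roots of the denominator s^4 - 16s^3 + 122s^2 - 464s + 697 = 0.
No real roots exist; factor into two real quadratics: (s^2 - 8s + 41)(s^2 - 8s + 17) = 0.
Each quadratic gives a conjugate pair via the quadratic formula.

s = 4 ± 5j, 4 ± j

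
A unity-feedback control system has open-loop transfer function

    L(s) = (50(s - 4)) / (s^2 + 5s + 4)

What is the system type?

Type 0

The denominator has no factor of s at the origin — no free integrator — so this is a Type 0 system.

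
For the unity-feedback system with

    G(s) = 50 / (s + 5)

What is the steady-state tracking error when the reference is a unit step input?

e_ss = 0.09091

G(s) has no poles at the origin.
This is a Type 0 system. Kp = lim_{s→0} G(s) = 50/5 = 10.
e_ss = 1/(1 + Kp) = 1/(1 + 10) = 1/11 ≈ 0.09091.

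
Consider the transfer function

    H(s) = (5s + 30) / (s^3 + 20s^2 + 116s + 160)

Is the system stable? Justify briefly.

stable

The denominator s^3 + 20s^2 + 116s + 160 factors as (s + 8)(s + 10)(s + 2), giving poles at s = -8, -10, -2.
Since all poles lie strictly in the left half-plane, the system is stable.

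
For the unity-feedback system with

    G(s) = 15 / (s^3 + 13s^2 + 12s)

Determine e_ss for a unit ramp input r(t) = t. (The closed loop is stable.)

G(s) has one pole at the origin.
This is a Type 1 system. Kv = lim_{s→0} s·G(s) = 15/12 = 5/4.
e_ss = 1/Kv = 1/(5/4) = 4/5 ≈ 0.8000.

e_ss = 0.8000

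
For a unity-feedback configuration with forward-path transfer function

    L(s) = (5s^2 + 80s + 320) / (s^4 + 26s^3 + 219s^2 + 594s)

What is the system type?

Factor s from the denominator: s^4 + 26s^3 + 219s^2 + 594s = s·(s^3 + 26s^2 + 219s + 594).
There is 1 pole at the origin, so the system is Type 1.

Type 1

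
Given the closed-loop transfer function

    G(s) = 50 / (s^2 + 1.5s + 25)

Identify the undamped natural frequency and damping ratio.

Compare the denominator to the standard form s^2 + 2ζωₙs + ωₙ².
ωₙ² = 25, so ωₙ = 5 rad/s.
2ζωₙ = 1.5, so ζ = 1.5/(2·5) = 0.15.

ωₙ = 5 rad/s, ζ = 0.15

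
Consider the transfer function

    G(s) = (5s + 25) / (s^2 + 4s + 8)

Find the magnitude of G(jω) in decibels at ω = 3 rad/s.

|G(j3)|_dB ≈ 7.68 dB

Substitute s = j3: numerator = 25 + j15, denominator = -1 + j12.
|G(j3)| = |25 + j15| / |-1 + j12| = 29.155 / 12.042 ≈ 2.421.
In decibels: 20·log₁₀(2.421) ≈ 7.68 dB.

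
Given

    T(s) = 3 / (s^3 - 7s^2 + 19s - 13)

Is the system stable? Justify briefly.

unstable

The denominator s^3 - 7s^2 + 19s - 13 factors as (s^2 - 6s + 13)(s - 1), giving poles at s = 3 ± 2j, 1.
Since the pole(s) at s = 3 + 2j, 3 - 2j, 1 lie in the right half-plane, the system is unstable.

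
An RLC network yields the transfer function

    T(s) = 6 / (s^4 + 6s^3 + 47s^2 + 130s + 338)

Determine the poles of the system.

s = -2 ± 3j, -1 ± 5j

The poles are the roots of the denominator s^4 + 6s^3 + 47s^2 + 130s + 338 = 0.
No real roots exist; factor into two real quadratics: (s^2 + 4s + 13)(s^2 + 2s + 26) = 0.
Each quadratic gives a conjugate pair via the quadratic formula.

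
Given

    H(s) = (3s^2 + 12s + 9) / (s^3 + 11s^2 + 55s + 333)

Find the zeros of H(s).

s = -3, -1

Set the numerator to zero: 3s^2 + 12s + 9 = 0, i.e. 3·(s^2 + 4s + 3) = 0.
Factoring: (s + 3)(s + 1) = 0.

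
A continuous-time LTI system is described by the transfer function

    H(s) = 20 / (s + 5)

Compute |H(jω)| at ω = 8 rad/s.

|H(j8)| ≈ 2.120

Substitute s = j8: numerator = 20, denominator = 5 + j8.
|H(j8)| = |20| / |5 + j8| = 20 / 9.4340 ≈ 2.120.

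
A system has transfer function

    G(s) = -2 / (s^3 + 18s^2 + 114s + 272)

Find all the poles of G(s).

s = -5 + 3j, -5 - 3j, -8

The poles are the roots of the denominator s^3 + 18s^2 + 114s + 272 = 0.
Trying s = -8: the polynomial evaluates to 0, so (s + 8) is a factor.
Dividing out leaves s^2 + 10s + 34 = 0.
The quadratic formula then gives s = -5 ± 3j.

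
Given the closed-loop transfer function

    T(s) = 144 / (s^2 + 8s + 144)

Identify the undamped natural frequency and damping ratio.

ωₙ = 12 rad/s, ζ ≈ 0.3333

Compare the denominator to the standard form s^2 + 2ζωₙs + ωₙ².
ωₙ² = 144, so ωₙ = 12 rad/s.
2ζωₙ = 8, so ζ = 8/(2·12) ≈ 0.3333.
With ζ = 0.3333 the response is underdamped.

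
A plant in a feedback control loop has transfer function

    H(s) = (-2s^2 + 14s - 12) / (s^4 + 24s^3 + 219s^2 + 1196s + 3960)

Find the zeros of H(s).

s = 1, 6

Set the numerator to zero: -2s^2 + 14s - 12 = 0, i.e. -2·(s^2 - 7s + 6) = 0.
Factoring: (s - 1)(s - 6) = 0.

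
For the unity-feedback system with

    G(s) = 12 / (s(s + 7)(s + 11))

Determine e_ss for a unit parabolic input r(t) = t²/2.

e_ss = ∞

G(s) has one pole at the origin.
This is a Type 1 system; Ka = lim_{s→0} s^2·G(s) = 0, so the steady-state error for a parabola input is infinite.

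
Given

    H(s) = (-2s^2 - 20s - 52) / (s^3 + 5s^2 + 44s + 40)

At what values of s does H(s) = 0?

s = -5 ± j

Set the numerator to zero: -2s^2 - 20s - 52 = 0, i.e. -2·(s^2 + 10s + 26) = 0.
Factoring: (s^2 + 10s + 26) = 0.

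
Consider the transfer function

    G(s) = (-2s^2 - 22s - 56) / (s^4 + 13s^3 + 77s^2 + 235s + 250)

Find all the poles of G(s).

s = -3 ± 4j, -2, -5

The poles are the roots of the denominator s^4 + 13s^3 + 77s^2 + 235s + 250 = 0.
Trying s = -2: the polynomial evaluates to 0, so (s + 2) is a factor.
Dividing out leaves s^3 + 11s^2 + 55s + 125 = 0.
This factors further as (s^2 + 6s + 25)(s + 5) = 0.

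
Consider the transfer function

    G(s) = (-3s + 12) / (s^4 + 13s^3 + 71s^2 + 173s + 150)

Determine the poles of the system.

s = -4 + 3j, -4 - 3j, -2, -3

The poles are the roots of the denominator s^4 + 13s^3 + 71s^2 + 173s + 150 = 0.
Trying s = -2: the polynomial evaluates to 0, so (s + 2) is a factor.
Dividing out leaves s^3 + 11s^2 + 49s + 75 = 0.
This factors further as (s^2 + 8s + 25)(s + 3) = 0.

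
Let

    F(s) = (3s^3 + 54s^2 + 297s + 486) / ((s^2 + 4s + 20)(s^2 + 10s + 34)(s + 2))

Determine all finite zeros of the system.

Set the numerator to zero: 3s^3 + 54s^2 + 297s + 486 = 0, i.e. 3·(s^3 + 18s^2 + 99s + 162) = 0.
Factoring: (s + 3)(s + 6)(s + 9) = 0.

s = -3, -6, -9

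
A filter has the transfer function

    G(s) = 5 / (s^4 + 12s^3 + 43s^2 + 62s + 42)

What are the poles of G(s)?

s = -1 ± j, -3, -7

The poles are the roots of the denominator s^4 + 12s^3 + 43s^2 + 62s + 42 = 0.
Trying s = -3: the polynomial evaluates to 0, so (s + 3) is a factor.
Dividing out leaves s^3 + 9s^2 + 16s + 14 = 0.
This factors further as (s^2 + 2s + 2)(s + 7) = 0.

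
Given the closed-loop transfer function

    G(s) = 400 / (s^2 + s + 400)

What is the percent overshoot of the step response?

Comparing s^2 + s + 400 to s^2 + 2ζωₙs + ωₙ²: ωₙ = 20 rad/s and ζ = 1/(2·20) = 0.025.
%OS = 100·exp(−πζ/√(1−ζ²)) = 100·exp(−π·0.025/√(1−0.025²)) ≈ 92.4%.

%OS ≈ 92.4%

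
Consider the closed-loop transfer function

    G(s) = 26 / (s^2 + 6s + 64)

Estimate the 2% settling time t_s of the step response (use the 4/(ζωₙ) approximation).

Comparing s^2 + 6s + 64 to s^2 + 2ζωₙs + ωₙ²: ωₙ = 8 rad/s and ζ = 6/(2·8) = 0.375.
ζωₙ = 6/2 = 3, so t_s ≈ 4/(ζωₙ) = 4/3 ≈ 1.333 s.

t_s ≈ 1.333 s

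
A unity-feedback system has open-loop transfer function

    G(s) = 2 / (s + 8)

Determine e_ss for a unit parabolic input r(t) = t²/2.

G(s) has no poles at the origin.
This is a Type 0 system; Ka = lim_{s→0} s^2·G(s) = 0, so the steady-state error for a parabola input is infinite.

e_ss = ∞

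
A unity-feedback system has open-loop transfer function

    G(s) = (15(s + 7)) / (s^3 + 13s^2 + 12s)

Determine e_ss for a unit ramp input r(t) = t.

G(s) has one pole at the origin.
This is a Type 1 system. Kv = lim_{s→0} s·G(s) = 105/12 = 35/4.
e_ss = 1/Kv = 1/(35/4) = 4/35 ≈ 0.1143.

e_ss = 0.1143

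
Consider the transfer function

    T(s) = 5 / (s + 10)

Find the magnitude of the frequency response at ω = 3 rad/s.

|T(j3)| ≈ 0.4789

Substitute s = j3: numerator = 5, denominator = 10 + j3.
|T(j3)| = |5| / |10 + j3| = 5 / 10.440 ≈ 0.4789.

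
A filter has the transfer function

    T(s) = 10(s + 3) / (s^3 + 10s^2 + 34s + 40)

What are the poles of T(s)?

The poles are the roots of the denominator s^3 + 10s^2 + 34s + 40 = 0.
Trying s = -4: the polynomial evaluates to 0, so (s + 4) is a factor.
Dividing out leaves s^2 + 6s + 10 = 0.
The quadratic formula then gives s = -3 ± 1j.

s = -3 ± j, -4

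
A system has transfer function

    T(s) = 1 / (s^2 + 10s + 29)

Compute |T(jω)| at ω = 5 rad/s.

|T(j5)| ≈ 0.01994

Substitute s = j5: numerator = 1, denominator = 4 + j50.
|T(j5)| = |1| / |4 + j50| = 1 / 50.160 ≈ 0.01994.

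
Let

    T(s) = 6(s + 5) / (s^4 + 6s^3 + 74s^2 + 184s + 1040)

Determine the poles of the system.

The poles are the roots of the denominator s^4 + 6s^3 + 74s^2 + 184s + 1040 = 0.
No real roots exist; factor into two real quadratics: (s^2 + 2s + 26)(s^2 + 4s + 40) = 0.
Each quadratic gives a conjugate pair via the quadratic formula.

s = -1 + 5j, -1 - 5j, -2 + 6j, -2 - 6j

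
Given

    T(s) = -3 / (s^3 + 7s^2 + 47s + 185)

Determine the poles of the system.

s = -1 ± 6j, -5

The poles are the roots of the denominator s^3 + 7s^2 + 47s + 185 = 0.
Trying s = -5: the polynomial evaluates to 0, so (s + 5) is a factor.
Dividing out leaves s^2 + 2s + 37 = 0.
The quadratic formula then gives s = -1 ± 6j.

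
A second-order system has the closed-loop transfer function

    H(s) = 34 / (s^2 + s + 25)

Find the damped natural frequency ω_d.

ω_d ≈ 4.975 rad/s

Comparing s^2 + s + 25 to s^2 + 2ζωₙs + ωₙ²: ωₙ = 5 rad/s and ζ = 1/(2·5) = 0.1.
ζωₙ = 1/2 = 0.5, so ω_d = ωₙ√(1−ζ²) = √(ωₙ² − (ζωₙ)²) = √(25 − 0.5²) = √24.75 ≈ 4.975 rad/s.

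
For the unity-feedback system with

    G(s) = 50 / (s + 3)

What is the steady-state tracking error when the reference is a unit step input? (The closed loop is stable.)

e_ss = 0.05660

G(s) has no poles at the origin.
This is a Type 0 system. Kp = lim_{s→0} G(s) = 50/3.
e_ss = 1/(1 + Kp) = 1/(1 + 50/3) = 3/53 ≈ 0.05660.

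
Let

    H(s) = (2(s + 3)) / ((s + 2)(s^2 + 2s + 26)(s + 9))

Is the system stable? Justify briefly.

stable

The poles can be read from the denominator factors: s = -2, -1 + 5j, -1 - 5j, -9.
Since all poles lie strictly in the left half-plane, the system is stable.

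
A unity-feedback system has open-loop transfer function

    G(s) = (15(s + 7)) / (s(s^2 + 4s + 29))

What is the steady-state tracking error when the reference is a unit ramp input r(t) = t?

e_ss = 0.2762

G(s) has one pole at the origin.
This is a Type 1 system. Kv = lim_{s→0} s·G(s) = 105/29.
e_ss = 1/Kv = 1/(105/29) = 29/105 ≈ 0.2762.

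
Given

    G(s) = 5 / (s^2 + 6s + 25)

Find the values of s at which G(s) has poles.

s = -3 ± 4j

The poles are the roots of the denominator s^2 + 6s + 25 = 0.
Using the quadratic formula: s = (-6 ± √(-64))/2 = -3 ± 4j.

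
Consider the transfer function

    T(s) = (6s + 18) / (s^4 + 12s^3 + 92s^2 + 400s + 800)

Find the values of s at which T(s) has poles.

s = -2 ± 6j, -4 ± 2j

The poles are the roots of the denominator s^4 + 12s^3 + 92s^2 + 400s + 800 = 0.
No real roots exist; factor into two real quadratics: (s^2 + 4s + 40)(s^2 + 8s + 20) = 0.
Each quadratic gives a conjugate pair via the quadratic formula.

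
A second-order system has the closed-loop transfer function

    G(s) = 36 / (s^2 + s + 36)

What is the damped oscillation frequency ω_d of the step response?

ω_d ≈ 5.979 rad/s

Comparing s^2 + s + 36 to s^2 + 2ζωₙs + ωₙ²: ωₙ = 6 rad/s and ζ = 1/(2·6) ≈ 0.08333.
ζωₙ = 1/2 = 0.5, so ω_d = ωₙ√(1−ζ²) = √(ωₙ² − (ζωₙ)²) = √(36 − 0.5²) = √35.75 ≈ 5.979 rad/s.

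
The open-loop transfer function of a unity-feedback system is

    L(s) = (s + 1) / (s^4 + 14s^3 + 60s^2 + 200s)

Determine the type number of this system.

The denominator has 1 factor of s at the origin (free integrator), so this is a Type 1 system.

Type 1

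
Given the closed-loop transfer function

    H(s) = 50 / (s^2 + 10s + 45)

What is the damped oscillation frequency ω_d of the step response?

Comparing s^2 + 10s + 45 to s^2 + 2ζωₙs + ωₙ²: ωₙ = √45 ≈ 6.708 rad/s and ζ = 10/(2·√45) ≈ 0.7454.
ζωₙ = 10/2 = 5, so ω_d = ωₙ√(1−ζ²) = √(ωₙ² − (ζωₙ)²) = √(45 − 5²) = √20 ≈ 4.472 rad/s.

ω_d ≈ 4.472 rad/s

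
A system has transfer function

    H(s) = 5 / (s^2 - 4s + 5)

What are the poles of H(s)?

The poles are the roots of the denominator s^2 - 4s + 5 = 0.
Using the quadratic formula: s = (4 ± √(-4))/2 = 2 ± 1j.

s = 2 + j, 2 - j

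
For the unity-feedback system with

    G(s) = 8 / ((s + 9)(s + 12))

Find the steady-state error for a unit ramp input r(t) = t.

G(s) has no poles at the origin.
This is a Type 0 system; Kv = lim_{s→0} s·G(s) = 0, so the steady-state error for a ramp input is infinite.

e_ss = ∞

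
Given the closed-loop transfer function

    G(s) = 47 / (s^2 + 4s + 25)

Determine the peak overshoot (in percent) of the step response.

Comparing s^2 + 4s + 25 to s^2 + 2ζωₙs + ωₙ²: ωₙ = 5 rad/s and ζ = 4/(2·5) = 0.4.
%OS = 100·exp(−πζ/√(1−ζ²)) = 100·exp(−π·0.4/√(1−0.4²)) ≈ 25.4%.

%OS ≈ 25.4%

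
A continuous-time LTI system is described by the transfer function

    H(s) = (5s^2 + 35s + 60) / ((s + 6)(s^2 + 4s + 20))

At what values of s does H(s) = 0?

s = -3, -4

Set the numerator to zero: 5s^2 + 35s + 60 = 0, i.e. 5·(s^2 + 7s + 12) = 0.
Factoring: (s + 3)(s + 4) = 0.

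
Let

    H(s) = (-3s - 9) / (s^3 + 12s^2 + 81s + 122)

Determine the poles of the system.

The poles are the roots of the denominator s^3 + 12s^2 + 81s + 122 = 0.
Trying s = -2: the polynomial evaluates to 0, so (s + 2) is a factor.
Dividing out leaves s^2 + 10s + 61 = 0.
The quadratic formula then gives s = -5 ± 6j.

s = -5 + 6j, -5 - 6j, -2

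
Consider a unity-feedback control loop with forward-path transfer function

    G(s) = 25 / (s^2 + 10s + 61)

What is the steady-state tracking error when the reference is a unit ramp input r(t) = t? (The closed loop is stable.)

G(s) has no poles at the origin.
This is a Type 0 system; Kv = lim_{s→0} s·G(s) = 0, so the steady-state error for a ramp input is infinite.

e_ss = ∞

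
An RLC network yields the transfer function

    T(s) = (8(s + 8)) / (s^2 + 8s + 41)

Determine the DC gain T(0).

T(0) = 64/41 ≈ 1.561

At s = 0 each factor (s + a) contributes a and each (s^2 + bs + c) contributes c.
T(0) = 8·(8) / ((41)) = 64/41 = 64/41.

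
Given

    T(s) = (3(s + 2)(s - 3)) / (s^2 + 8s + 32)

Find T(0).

Set s = 0: T(0) = (-18) / (32) = -9/16.

T(0) = -9/16 ≈ -0.5625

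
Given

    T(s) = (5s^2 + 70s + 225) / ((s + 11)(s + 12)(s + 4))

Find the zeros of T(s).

s = -9, -5

Set the numerator to zero: 5s^2 + 70s + 225 = 0, i.e. 5·(s^2 + 14s + 45) = 0.
Factoring: (s + 9)(s + 5) = 0.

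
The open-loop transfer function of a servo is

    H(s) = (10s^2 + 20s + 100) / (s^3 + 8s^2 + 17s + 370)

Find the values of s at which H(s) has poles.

s = 1 ± 6j, -10

The poles are the roots of the denominator s^3 + 8s^2 + 17s + 370 = 0.
Trying s = -10: the polynomial evaluates to 0, so (s + 10) is a factor.
Dividing out leaves s^2 - 2s + 37 = 0.
The quadratic formula then gives s = 1 ± 6j.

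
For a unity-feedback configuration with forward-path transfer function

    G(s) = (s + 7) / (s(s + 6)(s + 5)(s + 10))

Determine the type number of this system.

Type 1

The denominator has 1 factor of s at the origin (free integrator), so this is a Type 1 system.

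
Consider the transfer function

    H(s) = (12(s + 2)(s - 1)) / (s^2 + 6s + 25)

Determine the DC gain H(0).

H(0) = -24/25 ≈ -0.9600

Set s = 0: H(0) = (-24) / (25) = -24/25.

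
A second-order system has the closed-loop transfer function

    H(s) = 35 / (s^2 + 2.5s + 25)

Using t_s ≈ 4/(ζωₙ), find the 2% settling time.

Comparing s^2 + 2.5s + 25 to s^2 + 2ζωₙs + ωₙ²: ωₙ = 5 rad/s and ζ = 2.5/(2·5) = 0.25.
ζωₙ = 2.5/2 = 1.25, so t_s ≈ 4/(ζωₙ) = 4/1.25 = 3.200 s.

t_s ≈ 3.200 s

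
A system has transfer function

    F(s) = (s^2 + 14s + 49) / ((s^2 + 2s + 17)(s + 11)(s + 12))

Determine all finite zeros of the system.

Set the numerator to zero: s^2 + 14s + 49 = 0.
Factoring: (s + 7)^2 = 0.

s = -7, -7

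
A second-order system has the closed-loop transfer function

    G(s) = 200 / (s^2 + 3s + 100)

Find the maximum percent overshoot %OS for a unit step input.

%OS ≈ 62.1%

Comparing s^2 + 3s + 100 to s^2 + 2ζωₙs + ωₙ²: ωₙ = 10 rad/s and ζ = 3/(2·10) = 0.15.
%OS = 100·exp(−πζ/√(1−ζ²)) = 100·exp(−π·0.15/√(1−0.15²)) ≈ 62.1%.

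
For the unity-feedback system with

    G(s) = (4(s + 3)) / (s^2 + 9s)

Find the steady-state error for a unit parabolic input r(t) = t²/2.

G(s) has one pole at the origin.
This is a Type 1 system; Ka = lim_{s→0} s^2·G(s) = 0, so the steady-state error for a parabola input is infinite.

e_ss = ∞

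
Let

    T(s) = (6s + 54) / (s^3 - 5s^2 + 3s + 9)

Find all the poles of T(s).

The poles are the roots of the denominator s^3 - 5s^2 + 3s + 9 = 0.
Trying s = 3: the polynomial evaluates to 0, so (s - 3) is a factor.
Dividing out leaves s^2 - 2s - 3 = 0.
Factoring the quadratic: (s - 3)(s + 1) = 0.

s = 3, 3, -1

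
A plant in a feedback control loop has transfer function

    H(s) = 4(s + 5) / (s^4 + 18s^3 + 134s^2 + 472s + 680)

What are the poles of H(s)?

s = -5 + 3j, -5 - 3j, -4 + 2j, -4 - 2j

The poles are the roots of the denominator s^4 + 18s^3 + 134s^2 + 472s + 680 = 0.
No real roots exist; factor into two real quadratics: (s^2 + 10s + 34)(s^2 + 8s + 20) = 0.
Each quadratic gives a conjugate pair via the quadratic formula.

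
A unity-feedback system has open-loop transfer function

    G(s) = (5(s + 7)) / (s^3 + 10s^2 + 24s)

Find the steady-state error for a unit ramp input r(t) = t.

e_ss = 0.6857

G(s) has one pole at the origin.
This is a Type 1 system. Kv = lim_{s→0} s·G(s) = 35/24.
e_ss = 1/Kv = 1/(35/24) = 24/35 ≈ 0.6857.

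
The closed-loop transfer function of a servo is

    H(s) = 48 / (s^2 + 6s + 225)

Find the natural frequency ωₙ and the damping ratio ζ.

Compare the denominator to the standard form s^2 + 2ζωₙs + ωₙ².
ωₙ² = 225, so ωₙ = 15 rad/s.
2ζωₙ = 6, so ζ = 6/(2·15) = 0.2.

ωₙ = 15 rad/s, ζ = 0.2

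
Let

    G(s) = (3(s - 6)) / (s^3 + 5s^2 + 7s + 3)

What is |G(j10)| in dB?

Substitute s = j10: numerator = -18 + j30, denominator = -497 - j930.
|G(j10)| = |-18 + j30| / |-497 - j930| = 34.986 / 1054.5 ≈ 0.03318.
In decibels: 20·log₁₀(0.03318) ≈ -29.6 dB.

|G(j10)|_dB ≈ -29.6 dB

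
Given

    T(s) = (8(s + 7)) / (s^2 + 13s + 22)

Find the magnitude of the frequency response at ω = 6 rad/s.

|T(j6)| ≈ 0.9307

Substitute s = j6: numerator = 56 + j48, denominator = -14 + j78.
|T(j6)| = |56 + j48| / |-14 + j78| = 73.756 / 79.246 ≈ 0.9307.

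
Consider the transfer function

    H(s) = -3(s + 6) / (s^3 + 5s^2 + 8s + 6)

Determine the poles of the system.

The poles are the roots of the denominator s^3 + 5s^2 + 8s + 6 = 0.
Trying s = -3: the polynomial evaluates to 0, so (s + 3) is a factor.
Dividing out leaves s^2 + 2s + 2 = 0.
The quadratic formula then gives s = -1 ± 1j.

s = -1 + j, -1 - j, -3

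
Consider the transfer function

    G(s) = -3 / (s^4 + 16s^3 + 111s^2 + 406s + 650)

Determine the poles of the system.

s = -3 ± 4j, -5 ± j

The poles are the roots of the denominator s^4 + 16s^3 + 111s^2 + 406s + 650 = 0.
No real roots exist; factor into two real quadratics: (s^2 + 6s + 25)(s^2 + 10s + 26) = 0.
Each quadratic gives a conjugate pair via the quadratic formula.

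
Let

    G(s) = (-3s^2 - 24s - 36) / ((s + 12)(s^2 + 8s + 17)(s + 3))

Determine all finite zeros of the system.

s = -2, -6

Set the numerator to zero: -3s^2 - 24s - 36 = 0, i.e. -3·(s^2 + 8s + 12) = 0.
Factoring: (s + 2)(s + 6) = 0.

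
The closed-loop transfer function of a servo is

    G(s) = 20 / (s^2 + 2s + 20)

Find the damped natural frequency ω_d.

Comparing s^2 + 2s + 20 to s^2 + 2ζωₙs + ωₙ²: ωₙ = √20 ≈ 4.472 rad/s and ζ = 2/(2·√20) ≈ 0.2236.
ζωₙ = 2/2 = 1, so ω_d = ωₙ√(1−ζ²) = √(ωₙ² − (ζωₙ)²) = √(20 − 1²) = √19 ≈ 4.359 rad/s.

ω_d ≈ 4.359 rad/s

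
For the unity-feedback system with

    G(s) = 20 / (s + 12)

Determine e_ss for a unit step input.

e_ss = 0.3750

G(s) has no poles at the origin.
This is a Type 0 system. Kp = lim_{s→0} G(s) = 20/12 = 5/3.
e_ss = 1/(1 + Kp) = 1/(1 + 5/3) = 3/8 ≈ 0.3750.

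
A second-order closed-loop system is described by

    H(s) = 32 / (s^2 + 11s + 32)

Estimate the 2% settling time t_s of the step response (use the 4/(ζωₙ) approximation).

t_s ≈ 0.7273 s

Comparing s^2 + 11s + 32 to s^2 + 2ζωₙs + ωₙ²: ωₙ = √32 ≈ 5.657 rad/s and ζ = 11/(2·√32) ≈ 0.9723.
ζωₙ = 11/2 = 5.5, so t_s ≈ 4/(ζωₙ) = 4/5.5 ≈ 0.7273 s.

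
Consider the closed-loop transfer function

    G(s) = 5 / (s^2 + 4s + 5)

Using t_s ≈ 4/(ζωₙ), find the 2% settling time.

t_s ≈ 2 s

Comparing s^2 + 4s + 5 to s^2 + 2ζωₙs + ωₙ²: ωₙ = √5 ≈ 2.236 rad/s and ζ = 4/(2·√5) ≈ 0.8944.
ζωₙ = 4/2 = 2, so t_s ≈ 4/(ζωₙ) = 4/2 = 2 s.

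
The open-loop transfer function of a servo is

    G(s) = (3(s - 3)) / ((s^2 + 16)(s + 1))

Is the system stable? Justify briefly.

The poles can be read from the denominator factors: s = ±4j, -1.
Since the simple pole(s) at s = ±4j lie on the jω-axis with none in the right half-plane, the system is marginally stable.

marginally stable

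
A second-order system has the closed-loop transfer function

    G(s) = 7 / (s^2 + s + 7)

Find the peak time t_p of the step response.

Comparing s^2 + s + 7 to s^2 + 2ζωₙs + ωₙ²: ωₙ = √7 ≈ 2.646 rad/s and ζ = 1/(2·√7) ≈ 0.1890.
ζωₙ = 1/2 = 0.5, so ω_d = ωₙ√(1−ζ²) = √(ωₙ² − (ζωₙ)²) = √(7 − 0.5²) = √6.75 ≈ 2.598 rad/s.
t_p = π/ω_d = π/2.598 ≈ 1.209 s.

t_p ≈ 1.209 s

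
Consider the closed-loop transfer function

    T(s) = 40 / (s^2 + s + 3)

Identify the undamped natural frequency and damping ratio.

Compare the denominator to the standard form s^2 + 2ζωₙs + ωₙ².
ωₙ² = 3, so ωₙ = √3 ≈ 1.732 rad/s.
2ζωₙ = 1, so ζ = 1/(2·√3) ≈ 0.2887.
With ζ = 0.2887 the response is underdamped.

ωₙ ≈ 1.732 rad/s, ζ ≈ 0.2887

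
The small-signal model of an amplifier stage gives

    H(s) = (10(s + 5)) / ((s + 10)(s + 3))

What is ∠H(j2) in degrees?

∠H(j2) ≈ -23.20°

At s = j2: numerator = 50 + j20, denominator = 26 + j26.
∠H = ∠num − ∠den = 21.801° − (45°) = -23.20°.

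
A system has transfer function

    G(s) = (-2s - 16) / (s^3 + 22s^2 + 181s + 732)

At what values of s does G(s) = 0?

Set the numerator to zero: -2s - 16 = 0, i.e. -2·(s + 8) = 0.
So s = -8.

s = -8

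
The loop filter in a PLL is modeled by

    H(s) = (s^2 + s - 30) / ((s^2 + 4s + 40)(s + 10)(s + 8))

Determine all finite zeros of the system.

Set the numerator to zero: s^2 + s - 30 = 0.
Factoring: (s - 5)(s + 6) = 0.

s = 5, -6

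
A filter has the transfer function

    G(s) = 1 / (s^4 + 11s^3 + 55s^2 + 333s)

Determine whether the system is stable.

The denominator s^4 + 11s^3 + 55s^2 + 333s factors as s(s + 9)(s^2 + 2s + 37), giving poles at s = 0, -9, -1 ± 6j.
Since the simple pole(s) at s = 0 lie on the jω-axis with none in the right half-plane, the system is marginally stable.

marginally stable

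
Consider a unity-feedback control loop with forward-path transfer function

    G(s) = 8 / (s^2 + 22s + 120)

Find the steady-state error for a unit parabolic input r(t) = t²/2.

e_ss = ∞

G(s) has no poles at the origin.
This is a Type 0 system; Ka = lim_{s→0} s^2·G(s) = 0, so the steady-state error for a parabola input is infinite.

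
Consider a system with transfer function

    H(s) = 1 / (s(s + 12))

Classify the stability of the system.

marginally stable

The poles can be read from the denominator factors: s = 0, -12.
Since the simple pole(s) at s = 0 lie on the jω-axis with none in the right half-plane, the system is marginally stable.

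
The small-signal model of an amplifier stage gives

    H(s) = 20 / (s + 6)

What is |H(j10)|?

Substitute s = j10: numerator = 20, denominator = 6 + j10.
|H(j10)| = |20| / |6 + j10| = 20 / 11.662 ≈ 1.715.

|H(j10)| ≈ 1.715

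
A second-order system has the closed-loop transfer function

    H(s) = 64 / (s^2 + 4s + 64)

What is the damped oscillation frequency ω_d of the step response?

ω_d ≈ 7.746 rad/s

Comparing s^2 + 4s + 64 to s^2 + 2ζωₙs + ωₙ²: ωₙ = 8 rad/s and ζ = 4/(2·8) = 0.25.
ζωₙ = 4/2 = 2, so ω_d = ωₙ√(1−ζ²) = √(ωₙ² − (ζωₙ)²) = √(64 − 2²) = √60 ≈ 7.746 rad/s.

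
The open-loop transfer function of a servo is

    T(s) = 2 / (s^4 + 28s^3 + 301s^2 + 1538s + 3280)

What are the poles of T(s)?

The poles are the roots of the denominator s^4 + 28s^3 + 301s^2 + 1538s + 3280 = 0.
Trying s = -10: the polynomial evaluates to 0, so (s + 10) is a factor.
Dividing out leaves s^3 + 18s^2 + 121s + 328 = 0.
This factors further as (s^2 + 10s + 41)(s + 8) = 0.

s = -5 ± 4j, -10, -8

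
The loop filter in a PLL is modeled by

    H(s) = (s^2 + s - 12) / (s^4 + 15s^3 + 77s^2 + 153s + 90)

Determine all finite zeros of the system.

Set the numerator to zero: s^2 + s - 12 = 0.
Factoring: (s - 3)(s + 4) = 0.

s = 3, -4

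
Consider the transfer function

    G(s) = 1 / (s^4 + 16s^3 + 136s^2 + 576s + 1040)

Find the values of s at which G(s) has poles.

The poles are the roots of the denominator s^4 + 16s^3 + 136s^2 + 576s + 1040 = 0.
No real roots exist; factor into two real quadratics: (s^2 + 8s + 52)(s^2 + 8s + 20) = 0.
Each quadratic gives a conjugate pair via the quadratic formula.

s = -4 ± 6j, -4 ± 2j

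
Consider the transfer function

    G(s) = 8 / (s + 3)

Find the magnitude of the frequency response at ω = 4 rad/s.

Substitute s = j4: numerator = 8, denominator = 3 + j4.
|G(j4)| = |8| / |3 + j4| = 8 / 5 = 1.600.

|G(j4)| = 1.600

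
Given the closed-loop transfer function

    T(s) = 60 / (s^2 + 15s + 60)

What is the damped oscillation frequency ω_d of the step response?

Comparing s^2 + 15s + 60 to s^2 + 2ζωₙs + ωₙ²: ωₙ = √60 ≈ 7.746 rad/s and ζ = 15/(2·√60) ≈ 0.9682.
ζωₙ = 15/2 = 7.5, so ω_d = ωₙ√(1−ζ²) = √(ωₙ² − (ζωₙ)²) = √(60 − 7.5²) = √3.75 ≈ 1.936 rad/s.

ω_d ≈ 1.936 rad/s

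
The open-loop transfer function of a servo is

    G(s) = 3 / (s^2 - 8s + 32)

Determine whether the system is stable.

The denominator s^2 - 8s + 32 factors as (s^2 - 8s + 32), giving poles at s = 4 ± 4j.
Since the pole(s) at s = 4 + 4j, 4 - 4j lie in the right half-plane, the system is unstable.

unstable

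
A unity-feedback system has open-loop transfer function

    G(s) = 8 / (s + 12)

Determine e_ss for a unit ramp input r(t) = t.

G(s) has no poles at the origin.
This is a Type 0 system; Kv = lim_{s→0} s·G(s) = 0, so the steady-state error for a ramp input is infinite.

e_ss = ∞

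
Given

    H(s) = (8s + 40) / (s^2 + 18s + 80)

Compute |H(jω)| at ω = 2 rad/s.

Substitute s = j2: numerator = 40 + j16, denominator = 76 + j36.
|H(j2)| = |40 + j16| / |76 + j36| = 43.081 / 84.095 ≈ 0.5123.

|H(j2)| ≈ 0.5123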